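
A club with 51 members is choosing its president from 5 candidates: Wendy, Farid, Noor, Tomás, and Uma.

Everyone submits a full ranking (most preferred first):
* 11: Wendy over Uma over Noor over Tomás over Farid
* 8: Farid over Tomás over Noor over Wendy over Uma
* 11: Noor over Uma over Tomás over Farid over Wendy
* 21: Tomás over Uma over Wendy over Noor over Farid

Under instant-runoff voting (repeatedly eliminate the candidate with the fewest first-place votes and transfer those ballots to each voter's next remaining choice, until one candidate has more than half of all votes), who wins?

Tomás

Round 1: Wendy 11, Farid 8, Noor 11, Tomás 21, Uma 0. Uma eliminated.
Round 2: Wendy 11, Farid 8, Noor 11, Tomás 21. Farid eliminated.
Round 3: Wendy 11, Noor 11, Tomás 29. Tomás has a majority (≥26).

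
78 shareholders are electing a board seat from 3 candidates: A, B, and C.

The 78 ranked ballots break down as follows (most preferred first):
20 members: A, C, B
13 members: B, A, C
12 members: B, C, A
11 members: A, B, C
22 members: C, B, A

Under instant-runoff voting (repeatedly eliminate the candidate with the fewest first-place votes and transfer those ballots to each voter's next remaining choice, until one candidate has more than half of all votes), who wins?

Round 1: A 31, B 25, C 22. C eliminated.
Round 2: A 31, B 47. B has a majority (≥40).

B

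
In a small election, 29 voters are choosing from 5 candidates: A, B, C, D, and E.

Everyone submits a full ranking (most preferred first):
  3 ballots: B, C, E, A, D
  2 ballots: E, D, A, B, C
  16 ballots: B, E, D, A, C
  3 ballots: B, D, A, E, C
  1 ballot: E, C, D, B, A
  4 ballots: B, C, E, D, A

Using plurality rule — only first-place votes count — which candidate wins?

First-place votes: A 0, B 26, C 0, D 0, E 3.

B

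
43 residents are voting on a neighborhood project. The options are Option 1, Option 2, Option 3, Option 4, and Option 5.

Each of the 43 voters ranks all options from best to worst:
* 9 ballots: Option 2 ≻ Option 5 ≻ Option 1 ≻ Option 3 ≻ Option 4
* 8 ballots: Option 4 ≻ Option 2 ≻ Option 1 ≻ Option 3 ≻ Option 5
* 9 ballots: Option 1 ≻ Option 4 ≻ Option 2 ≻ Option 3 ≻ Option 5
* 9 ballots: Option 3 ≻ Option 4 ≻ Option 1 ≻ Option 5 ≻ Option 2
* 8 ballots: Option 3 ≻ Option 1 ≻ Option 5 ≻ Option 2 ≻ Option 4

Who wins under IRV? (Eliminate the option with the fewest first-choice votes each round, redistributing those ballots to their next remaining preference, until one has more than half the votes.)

Option 2

Round 1: Option 1 9, Option 2 9, Option 3 17, Option 4 8, Option 5 0. Option 5 eliminated.
Round 2: Option 1 9, Option 2 9, Option 3 17, Option 4 8. Option 4 eliminated.
Round 3: Option 1 9, Option 2 17, Option 3 17. Option 1 eliminated.
Round 4: Option 2 26, Option 3 17. Option 2 has a majority (≥22).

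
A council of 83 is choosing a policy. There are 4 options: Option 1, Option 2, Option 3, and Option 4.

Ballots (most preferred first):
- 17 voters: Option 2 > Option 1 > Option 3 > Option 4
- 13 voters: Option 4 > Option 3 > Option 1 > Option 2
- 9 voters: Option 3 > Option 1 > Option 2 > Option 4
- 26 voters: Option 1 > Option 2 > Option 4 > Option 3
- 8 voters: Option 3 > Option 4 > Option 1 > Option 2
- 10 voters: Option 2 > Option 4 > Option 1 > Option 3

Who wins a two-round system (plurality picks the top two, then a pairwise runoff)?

Round 1 first-place votes: Option 1 26, Option 2 27, Option 3 17, Option 4 13. Option 2 and Option 1 advance.
Runoff: Option 2 is ranked above Option 1 on 27 ballots, Option 1 above Option 2 on 56.

Option 1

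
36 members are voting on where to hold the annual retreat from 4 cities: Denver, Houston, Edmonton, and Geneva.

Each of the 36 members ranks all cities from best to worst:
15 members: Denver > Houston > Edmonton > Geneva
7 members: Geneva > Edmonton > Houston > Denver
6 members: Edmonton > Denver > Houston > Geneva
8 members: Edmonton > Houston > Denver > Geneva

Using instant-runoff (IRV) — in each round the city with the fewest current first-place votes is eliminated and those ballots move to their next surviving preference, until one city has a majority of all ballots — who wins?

Round 1: Denver 15, Houston 0, Edmonton 14, Geneva 7. Houston eliminated.
Round 2: Denver 15, Edmonton 14, Geneva 7. Geneva eliminated.
Round 3: Denver 15, Edmonton 21. Edmonton has a majority (≥19).

Edmonton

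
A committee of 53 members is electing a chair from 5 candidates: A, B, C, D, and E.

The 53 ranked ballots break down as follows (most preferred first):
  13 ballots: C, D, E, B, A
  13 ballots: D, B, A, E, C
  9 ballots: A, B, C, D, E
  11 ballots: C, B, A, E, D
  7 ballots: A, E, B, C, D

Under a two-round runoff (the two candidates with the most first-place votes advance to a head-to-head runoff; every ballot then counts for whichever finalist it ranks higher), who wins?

A

Round 1 first-place votes: A 16, B 0, C 24, D 13, E 0. C and A advance.
Runoff: C is ranked above A on 24 ballots, A above C on 29.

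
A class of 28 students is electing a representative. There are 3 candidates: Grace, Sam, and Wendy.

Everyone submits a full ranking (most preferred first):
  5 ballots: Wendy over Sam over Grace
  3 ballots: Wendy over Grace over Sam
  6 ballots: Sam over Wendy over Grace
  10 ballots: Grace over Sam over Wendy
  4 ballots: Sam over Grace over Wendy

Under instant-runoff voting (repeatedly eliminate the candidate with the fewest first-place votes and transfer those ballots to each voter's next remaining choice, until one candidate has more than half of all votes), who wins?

Sam

Round 1: Grace 10, Sam 10, Wendy 8. Wendy eliminated.
Round 2: Grace 13, Sam 15. Sam has a majority (≥15).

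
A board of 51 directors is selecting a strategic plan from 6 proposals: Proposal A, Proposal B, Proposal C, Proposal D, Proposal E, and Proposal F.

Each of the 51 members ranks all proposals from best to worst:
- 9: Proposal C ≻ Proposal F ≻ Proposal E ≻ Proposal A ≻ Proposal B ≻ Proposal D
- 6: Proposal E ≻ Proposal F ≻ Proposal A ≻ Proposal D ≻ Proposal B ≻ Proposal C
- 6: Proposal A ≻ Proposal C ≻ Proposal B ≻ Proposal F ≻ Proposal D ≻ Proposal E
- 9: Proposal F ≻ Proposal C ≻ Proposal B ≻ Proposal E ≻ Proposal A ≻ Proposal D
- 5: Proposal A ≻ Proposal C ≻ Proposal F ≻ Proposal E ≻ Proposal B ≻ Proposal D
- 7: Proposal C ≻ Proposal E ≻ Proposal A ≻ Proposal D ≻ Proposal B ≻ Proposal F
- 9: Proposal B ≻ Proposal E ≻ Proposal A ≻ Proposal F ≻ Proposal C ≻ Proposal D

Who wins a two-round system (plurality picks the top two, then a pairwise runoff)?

Round 1 first-place votes: Proposal A 11, Proposal B 9, Proposal C 16, Proposal D 0, Proposal E 6, Proposal F 9. Proposal C and Proposal A advance.
Runoff: Proposal C is ranked above Proposal A on 25 ballots, Proposal A above Proposal C on 26.

Proposal A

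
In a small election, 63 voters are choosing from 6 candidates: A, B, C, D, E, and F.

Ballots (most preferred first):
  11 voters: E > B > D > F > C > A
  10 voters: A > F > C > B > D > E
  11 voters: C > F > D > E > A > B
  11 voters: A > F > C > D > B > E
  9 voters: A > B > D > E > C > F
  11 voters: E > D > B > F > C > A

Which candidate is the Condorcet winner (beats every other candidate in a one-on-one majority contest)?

F

F vs A: 33–30
F vs B: 32–31
F vs C: 43–20
F vs D: 32–31
F vs E: 32–31
F beats every other candidate.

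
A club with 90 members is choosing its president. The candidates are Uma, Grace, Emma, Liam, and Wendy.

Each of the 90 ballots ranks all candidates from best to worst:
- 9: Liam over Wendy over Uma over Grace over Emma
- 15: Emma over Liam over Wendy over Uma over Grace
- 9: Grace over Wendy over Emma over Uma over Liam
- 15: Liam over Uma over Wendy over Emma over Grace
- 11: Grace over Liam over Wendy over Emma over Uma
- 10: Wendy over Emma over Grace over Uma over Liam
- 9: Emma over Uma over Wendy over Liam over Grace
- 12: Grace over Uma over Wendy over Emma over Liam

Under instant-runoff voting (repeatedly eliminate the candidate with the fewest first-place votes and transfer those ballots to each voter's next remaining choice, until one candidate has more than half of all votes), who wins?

Round 1: Uma 0, Grace 32, Emma 24, Liam 24, Wendy 10. Uma eliminated.
Round 2: Grace 32, Emma 24, Liam 24, Wendy 10. Wendy eliminated.
Round 3: Grace 32, Emma 34, Liam 24. Liam eliminated.
Round 4: Grace 41, Emma 49. Emma has a majority (≥46).

Emma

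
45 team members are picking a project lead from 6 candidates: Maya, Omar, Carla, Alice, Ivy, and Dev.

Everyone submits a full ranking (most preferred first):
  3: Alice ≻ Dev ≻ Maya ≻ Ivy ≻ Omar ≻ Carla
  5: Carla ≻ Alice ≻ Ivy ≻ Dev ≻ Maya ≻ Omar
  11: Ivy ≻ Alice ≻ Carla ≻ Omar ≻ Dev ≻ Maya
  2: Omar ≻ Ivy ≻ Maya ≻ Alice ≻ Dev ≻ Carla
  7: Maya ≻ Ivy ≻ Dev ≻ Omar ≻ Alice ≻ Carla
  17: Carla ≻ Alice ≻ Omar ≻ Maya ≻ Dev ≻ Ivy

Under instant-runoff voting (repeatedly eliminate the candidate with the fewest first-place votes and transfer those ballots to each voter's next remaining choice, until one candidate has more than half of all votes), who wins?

Round 1: Maya 7, Omar 2, Carla 22, Alice 3, Ivy 11, Dev 0. Dev eliminated.
Round 2: Maya 7, Omar 2, Carla 22, Alice 3, Ivy 11. Omar eliminated.
Round 3: Maya 7, Carla 22, Alice 3, Ivy 13. Alice eliminated.
Round 4: Maya 10, Carla 22, Ivy 13. Maya eliminated.
Round 5: Carla 22, Ivy 23. Ivy has a majority (≥23).

Ivy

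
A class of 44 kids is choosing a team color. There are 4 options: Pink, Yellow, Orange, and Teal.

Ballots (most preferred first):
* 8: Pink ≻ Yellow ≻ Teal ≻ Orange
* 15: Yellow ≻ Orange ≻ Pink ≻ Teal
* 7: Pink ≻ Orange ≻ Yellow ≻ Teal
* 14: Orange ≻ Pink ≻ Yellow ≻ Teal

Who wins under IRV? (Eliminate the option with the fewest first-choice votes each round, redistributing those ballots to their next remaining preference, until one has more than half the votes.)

Pink

Round 1: Pink 15, Yellow 15, Orange 14, Teal 0. Teal eliminated.
Round 2: Pink 15, Yellow 15, Orange 14. Orange eliminated.
Round 3: Pink 29, Yellow 15. Pink has a majority (≥23).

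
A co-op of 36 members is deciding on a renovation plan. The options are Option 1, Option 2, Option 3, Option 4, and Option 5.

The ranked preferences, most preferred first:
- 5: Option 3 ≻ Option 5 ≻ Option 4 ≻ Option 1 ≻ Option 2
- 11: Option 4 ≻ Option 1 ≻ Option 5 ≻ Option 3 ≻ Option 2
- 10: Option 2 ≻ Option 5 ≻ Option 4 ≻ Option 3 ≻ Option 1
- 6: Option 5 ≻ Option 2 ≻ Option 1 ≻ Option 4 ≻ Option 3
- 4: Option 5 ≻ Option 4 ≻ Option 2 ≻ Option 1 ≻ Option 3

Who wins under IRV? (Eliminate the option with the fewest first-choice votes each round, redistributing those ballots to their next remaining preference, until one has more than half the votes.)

Option 5

Round 1: Option 1 0, Option 2 10, Option 3 5, Option 4 11, Option 5 10. Option 1 eliminated.
Round 2: Option 2 10, Option 3 5, Option 4 11, Option 5 10. Option 3 eliminated.
Round 3: Option 2 10, Option 4 11, Option 5 15. Option 2 eliminated.
Round 4: Option 4 11, Option 5 25. Option 5 has a majority (≥19).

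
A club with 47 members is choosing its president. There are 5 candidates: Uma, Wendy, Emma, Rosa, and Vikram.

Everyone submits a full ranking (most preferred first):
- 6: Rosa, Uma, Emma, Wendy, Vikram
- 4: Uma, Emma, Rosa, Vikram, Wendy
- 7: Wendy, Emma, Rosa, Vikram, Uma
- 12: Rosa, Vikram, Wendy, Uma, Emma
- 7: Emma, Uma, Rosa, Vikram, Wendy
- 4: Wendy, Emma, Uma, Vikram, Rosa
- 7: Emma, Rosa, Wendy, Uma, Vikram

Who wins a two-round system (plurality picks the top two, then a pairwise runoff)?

Round 1 first-place votes: Uma 4, Wendy 11, Emma 14, Rosa 18, Vikram 0. Rosa and Emma advance.
Runoff: Rosa is ranked above Emma on 18 ballots, Emma above Rosa on 29.

Emma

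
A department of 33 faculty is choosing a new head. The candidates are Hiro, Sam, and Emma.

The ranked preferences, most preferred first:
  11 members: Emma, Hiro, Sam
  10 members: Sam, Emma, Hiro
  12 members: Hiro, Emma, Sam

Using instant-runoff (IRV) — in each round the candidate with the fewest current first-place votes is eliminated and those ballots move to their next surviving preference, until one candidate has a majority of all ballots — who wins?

Emma

Round 1: Hiro 12, Sam 10, Emma 11. Sam eliminated.
Round 2: Hiro 12, Emma 21. Emma has a majority (≥17).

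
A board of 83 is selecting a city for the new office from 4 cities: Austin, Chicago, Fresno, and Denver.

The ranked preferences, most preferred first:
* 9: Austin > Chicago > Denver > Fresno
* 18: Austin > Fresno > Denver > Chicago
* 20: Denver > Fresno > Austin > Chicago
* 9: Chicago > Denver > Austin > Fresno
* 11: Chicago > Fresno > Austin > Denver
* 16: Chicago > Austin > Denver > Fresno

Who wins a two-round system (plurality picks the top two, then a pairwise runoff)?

Austin

Round 1 first-place votes: Austin 27, Chicago 36, Fresno 0, Denver 20. Chicago and Austin advance.
Runoff: Chicago is ranked above Austin on 36 ballots, Austin above Chicago on 47.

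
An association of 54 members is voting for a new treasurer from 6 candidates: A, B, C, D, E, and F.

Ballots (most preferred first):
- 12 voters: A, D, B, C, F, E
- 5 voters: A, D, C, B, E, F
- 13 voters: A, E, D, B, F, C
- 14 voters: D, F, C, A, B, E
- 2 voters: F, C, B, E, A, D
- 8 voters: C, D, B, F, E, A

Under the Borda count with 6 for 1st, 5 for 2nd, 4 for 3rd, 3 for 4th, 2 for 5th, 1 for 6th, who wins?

A: 12×6 + 5×6 + 13×6 + 14×3 + 2×2 + 8×1 = 234
B: 12×4 + 5×3 + 13×3 + 14×2 + 2×4 + 8×4 = 170
C: 12×3 + 5×4 + 13×1 + 14×4 + 2×5 + 8×6 = 183
D: 12×5 + 5×5 + 13×4 + 14×6 + 2×1 + 8×5 = 263
E: 12×1 + 5×2 + 13×5 + 14×1 + 2×3 + 8×2 = 123
F: 12×2 + 5×1 + 13×2 + 14×5 + 2×6 + 8×3 = 161

D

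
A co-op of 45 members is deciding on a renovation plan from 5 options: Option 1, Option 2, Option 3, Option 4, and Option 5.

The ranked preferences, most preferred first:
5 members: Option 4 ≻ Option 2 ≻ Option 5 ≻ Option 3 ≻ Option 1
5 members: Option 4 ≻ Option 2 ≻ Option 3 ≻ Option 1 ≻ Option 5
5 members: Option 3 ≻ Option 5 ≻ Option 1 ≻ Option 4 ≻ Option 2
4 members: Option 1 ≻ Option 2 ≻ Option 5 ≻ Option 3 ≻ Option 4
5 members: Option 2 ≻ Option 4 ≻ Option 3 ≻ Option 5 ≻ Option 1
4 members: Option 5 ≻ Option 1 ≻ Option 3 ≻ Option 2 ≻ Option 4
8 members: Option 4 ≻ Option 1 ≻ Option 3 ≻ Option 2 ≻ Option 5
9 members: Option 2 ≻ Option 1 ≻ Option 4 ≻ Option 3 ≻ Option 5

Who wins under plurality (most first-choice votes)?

Option 4

First-place votes: Option 1 4, Option 2 14, Option 3 5, Option 4 18, Option 5 4.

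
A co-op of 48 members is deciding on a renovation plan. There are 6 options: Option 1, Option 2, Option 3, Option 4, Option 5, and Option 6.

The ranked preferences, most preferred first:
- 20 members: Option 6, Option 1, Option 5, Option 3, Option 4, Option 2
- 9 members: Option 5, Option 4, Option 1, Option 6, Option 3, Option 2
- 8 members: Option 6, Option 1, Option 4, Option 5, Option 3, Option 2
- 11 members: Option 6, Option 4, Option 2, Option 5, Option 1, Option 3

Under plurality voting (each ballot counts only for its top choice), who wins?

First-place votes: Option 1 0, Option 2 0, Option 3 0, Option 4 0, Option 5 9, Option 6 39.

Option 6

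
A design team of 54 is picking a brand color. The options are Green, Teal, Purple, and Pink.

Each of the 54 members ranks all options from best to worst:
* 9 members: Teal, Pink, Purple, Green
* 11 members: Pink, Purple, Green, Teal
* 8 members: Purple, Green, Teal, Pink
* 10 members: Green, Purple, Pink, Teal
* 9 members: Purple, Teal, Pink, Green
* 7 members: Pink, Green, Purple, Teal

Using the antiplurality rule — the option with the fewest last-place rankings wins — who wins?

Last-place votes: Green 18, Teal 28, Purple 0, Pink 8.

Purple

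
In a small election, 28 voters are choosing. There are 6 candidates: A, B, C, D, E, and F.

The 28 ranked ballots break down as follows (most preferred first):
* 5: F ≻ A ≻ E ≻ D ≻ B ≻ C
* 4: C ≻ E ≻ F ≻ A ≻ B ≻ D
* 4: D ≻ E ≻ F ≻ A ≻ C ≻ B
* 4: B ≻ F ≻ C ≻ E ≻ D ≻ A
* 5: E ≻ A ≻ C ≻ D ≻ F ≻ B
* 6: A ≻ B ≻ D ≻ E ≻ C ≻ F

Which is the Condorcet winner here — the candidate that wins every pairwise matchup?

E

E vs A: 17–11
E vs B: 18–10
E vs C: 20–8
E vs D: 18–10
E vs F: 19–9
E beats every other candidate.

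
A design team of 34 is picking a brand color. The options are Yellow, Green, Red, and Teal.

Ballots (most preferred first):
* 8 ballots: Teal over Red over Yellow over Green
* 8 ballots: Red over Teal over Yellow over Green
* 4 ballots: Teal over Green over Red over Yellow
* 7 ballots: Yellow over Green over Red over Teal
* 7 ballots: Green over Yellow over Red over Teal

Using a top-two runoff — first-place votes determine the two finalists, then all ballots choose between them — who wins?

Red

Round 1 first-place votes: Yellow 7, Green 7, Red 8, Teal 12. Teal and Red advance.
Runoff: Teal is ranked above Red on 12 ballots, Red above Teal on 22.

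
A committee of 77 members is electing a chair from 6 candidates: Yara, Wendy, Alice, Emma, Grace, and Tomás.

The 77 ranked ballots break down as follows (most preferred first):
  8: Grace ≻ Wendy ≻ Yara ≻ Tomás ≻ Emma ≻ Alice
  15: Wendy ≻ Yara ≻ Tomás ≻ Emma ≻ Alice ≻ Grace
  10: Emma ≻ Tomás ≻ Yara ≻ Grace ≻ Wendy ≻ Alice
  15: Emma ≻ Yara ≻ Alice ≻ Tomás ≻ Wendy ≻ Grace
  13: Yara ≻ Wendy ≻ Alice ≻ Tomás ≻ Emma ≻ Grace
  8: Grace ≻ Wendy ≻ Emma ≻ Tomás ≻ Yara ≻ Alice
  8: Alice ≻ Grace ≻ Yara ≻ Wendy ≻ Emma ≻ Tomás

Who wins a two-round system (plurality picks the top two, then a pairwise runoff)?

Round 1 first-place votes: Yara 13, Wendy 15, Alice 8, Emma 25, Grace 16, Tomás 0. Emma and Grace advance.
Runoff: Emma is ranked above Grace on 53 ballots, Grace above Emma on 24.

Emma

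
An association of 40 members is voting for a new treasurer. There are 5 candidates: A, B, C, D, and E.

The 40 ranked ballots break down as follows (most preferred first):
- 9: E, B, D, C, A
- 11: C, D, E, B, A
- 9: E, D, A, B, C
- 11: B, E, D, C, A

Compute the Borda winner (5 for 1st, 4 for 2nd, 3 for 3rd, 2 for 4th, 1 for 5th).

E

A: 9×1 + 11×1 + 9×3 + 11×1 = 58
B: 9×4 + 11×2 + 9×2 + 11×5 = 131
C: 9×2 + 11×5 + 9×1 + 11×2 = 104
D: 9×3 + 11×4 + 9×4 + 11×3 = 140
E: 9×5 + 11×3 + 9×5 + 11×4 = 167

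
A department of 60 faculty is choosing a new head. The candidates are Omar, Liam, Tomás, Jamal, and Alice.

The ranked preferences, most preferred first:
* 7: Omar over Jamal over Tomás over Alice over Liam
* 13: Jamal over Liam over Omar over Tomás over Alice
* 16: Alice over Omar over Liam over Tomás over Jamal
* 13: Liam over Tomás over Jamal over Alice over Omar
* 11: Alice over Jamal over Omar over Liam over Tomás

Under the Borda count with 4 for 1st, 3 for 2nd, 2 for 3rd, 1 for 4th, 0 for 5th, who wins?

Omar: 7×4 + 13×2 + 16×3 + 13×0 + 11×2 = 124
Liam: 7×0 + 13×3 + 16×2 + 13×4 + 11×1 = 134
Tomás: 7×2 + 13×1 + 16×1 + 13×3 + 11×0 = 82
Jamal: 7×3 + 13×4 + 16×0 + 13×2 + 11×3 = 132
Alice: 7×1 + 13×0 + 16×4 + 13×1 + 11×4 = 128

Liam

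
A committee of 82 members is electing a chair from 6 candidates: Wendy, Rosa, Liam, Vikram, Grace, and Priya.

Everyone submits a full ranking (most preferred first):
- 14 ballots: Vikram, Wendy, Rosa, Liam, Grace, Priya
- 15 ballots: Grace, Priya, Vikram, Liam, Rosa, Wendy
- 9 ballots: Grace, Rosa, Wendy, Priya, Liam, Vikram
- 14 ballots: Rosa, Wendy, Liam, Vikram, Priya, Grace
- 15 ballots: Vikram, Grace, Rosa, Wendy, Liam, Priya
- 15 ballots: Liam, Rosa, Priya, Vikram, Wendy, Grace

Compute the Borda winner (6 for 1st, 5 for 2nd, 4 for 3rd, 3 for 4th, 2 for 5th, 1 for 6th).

Wendy: 14×5 + 15×1 + 9×4 + 14×5 + 15×3 + 15×2 = 266
Rosa: 14×4 + 15×2 + 9×5 + 14×6 + 15×4 + 15×5 = 350
Liam: 14×3 + 15×3 + 9×2 + 14×4 + 15×2 + 15×6 = 281
Vikram: 14×6 + 15×4 + 9×1 + 14×3 + 15×6 + 15×3 = 330
Grace: 14×2 + 15×6 + 9×6 + 14×1 + 15×5 + 15×1 = 276
Priya: 14×1 + 15×5 + 9×3 + 14×2 + 15×1 + 15×4 = 219

Rosa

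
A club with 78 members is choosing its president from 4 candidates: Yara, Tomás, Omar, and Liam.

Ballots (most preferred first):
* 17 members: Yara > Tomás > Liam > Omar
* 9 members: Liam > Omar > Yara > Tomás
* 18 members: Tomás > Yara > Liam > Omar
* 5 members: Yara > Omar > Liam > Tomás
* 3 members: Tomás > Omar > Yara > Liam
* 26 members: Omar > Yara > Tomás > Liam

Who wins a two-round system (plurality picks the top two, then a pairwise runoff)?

Round 1 first-place votes: Yara 22, Tomás 21, Omar 26, Liam 9. Omar and Yara advance.
Runoff: Omar is ranked above Yara on 38 ballots, Yara above Omar on 40.

Yara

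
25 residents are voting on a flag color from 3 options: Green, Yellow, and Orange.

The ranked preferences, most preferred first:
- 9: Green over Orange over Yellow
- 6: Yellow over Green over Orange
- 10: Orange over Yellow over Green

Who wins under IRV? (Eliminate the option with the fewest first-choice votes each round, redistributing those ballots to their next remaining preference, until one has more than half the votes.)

Round 1: Green 9, Yellow 6, Orange 10. Yellow eliminated.
Round 2: Green 15, Orange 10. Green has a majority (≥13).

Green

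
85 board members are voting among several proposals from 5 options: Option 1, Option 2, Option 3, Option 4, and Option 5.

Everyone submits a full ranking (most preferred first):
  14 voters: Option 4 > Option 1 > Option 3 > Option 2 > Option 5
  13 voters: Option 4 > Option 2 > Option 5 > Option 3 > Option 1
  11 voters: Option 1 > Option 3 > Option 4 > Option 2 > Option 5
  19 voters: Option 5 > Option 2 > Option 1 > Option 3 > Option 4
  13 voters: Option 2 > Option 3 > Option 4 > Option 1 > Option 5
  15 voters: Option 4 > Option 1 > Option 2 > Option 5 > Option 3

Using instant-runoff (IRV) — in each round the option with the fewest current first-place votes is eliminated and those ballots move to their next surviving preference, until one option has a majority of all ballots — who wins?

Round 1: Option 1 11, Option 2 13, Option 3 0, Option 4 42, Option 5 19. Option 3 eliminated.
Round 2: Option 1 11, Option 2 13, Option 4 42, Option 5 19. Option 1 eliminated.
Round 3: Option 2 13, Option 4 53, Option 5 19. Option 4 has a majority (≥43).

Option 4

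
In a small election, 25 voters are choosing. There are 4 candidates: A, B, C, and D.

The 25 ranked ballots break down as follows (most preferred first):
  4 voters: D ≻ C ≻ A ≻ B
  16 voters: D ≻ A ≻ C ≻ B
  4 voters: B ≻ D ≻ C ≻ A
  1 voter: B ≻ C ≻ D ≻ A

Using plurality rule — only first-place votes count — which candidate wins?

D

First-place votes: A 0, B 5, C 0, D 20.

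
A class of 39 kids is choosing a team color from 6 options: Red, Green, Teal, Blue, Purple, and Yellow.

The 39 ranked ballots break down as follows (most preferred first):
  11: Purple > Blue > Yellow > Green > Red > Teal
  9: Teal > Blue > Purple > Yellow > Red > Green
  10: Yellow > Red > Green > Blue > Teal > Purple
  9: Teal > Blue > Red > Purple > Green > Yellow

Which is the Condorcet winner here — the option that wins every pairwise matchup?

Blue

Blue vs Red: 29–10
Blue vs Green: 29–10
Blue vs Teal: 21–18
Blue vs Purple: 28–11
Blue vs Yellow: 29–10
Blue beats every other option.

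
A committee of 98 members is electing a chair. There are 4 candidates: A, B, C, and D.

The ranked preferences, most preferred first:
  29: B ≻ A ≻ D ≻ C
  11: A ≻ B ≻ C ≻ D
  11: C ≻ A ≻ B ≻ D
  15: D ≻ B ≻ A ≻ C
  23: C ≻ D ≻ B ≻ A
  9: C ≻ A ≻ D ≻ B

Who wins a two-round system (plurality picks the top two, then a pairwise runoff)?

B

Round 1 first-place votes: A 11, B 29, C 43, D 15. C and B advance.
Runoff: C is ranked above B on 43 ballots, B above C on 55.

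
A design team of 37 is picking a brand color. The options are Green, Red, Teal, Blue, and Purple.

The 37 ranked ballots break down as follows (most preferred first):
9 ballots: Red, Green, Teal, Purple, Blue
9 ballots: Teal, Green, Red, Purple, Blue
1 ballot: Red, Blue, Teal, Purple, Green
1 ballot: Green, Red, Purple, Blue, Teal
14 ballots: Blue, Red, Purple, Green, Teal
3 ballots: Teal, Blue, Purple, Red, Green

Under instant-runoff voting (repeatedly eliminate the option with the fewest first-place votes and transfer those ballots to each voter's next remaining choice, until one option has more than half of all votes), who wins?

Round 1: Green 1, Red 10, Teal 12, Blue 14, Purple 0. Purple eliminated.
Round 2: Green 1, Red 10, Teal 12, Blue 14. Green eliminated.
Round 3: Red 11, Teal 12, Blue 14. Red eliminated.
Round 4: Teal 21, Blue 16. Teal has a majority (≥19).

Teal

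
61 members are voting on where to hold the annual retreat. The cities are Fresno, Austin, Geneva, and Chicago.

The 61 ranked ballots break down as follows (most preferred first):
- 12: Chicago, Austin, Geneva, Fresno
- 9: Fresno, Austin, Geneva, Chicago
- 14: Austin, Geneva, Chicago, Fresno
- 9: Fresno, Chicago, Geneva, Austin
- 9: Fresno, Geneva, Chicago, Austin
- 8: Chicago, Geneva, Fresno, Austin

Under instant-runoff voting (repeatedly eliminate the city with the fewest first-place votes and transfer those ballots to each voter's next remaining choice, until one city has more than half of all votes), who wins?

Round 1: Fresno 27, Austin 14, Geneva 0, Chicago 20. Geneva eliminated.
Round 2: Fresno 27, Austin 14, Chicago 20. Austin eliminated.
Round 3: Fresno 27, Chicago 34. Chicago has a majority (≥31).

Chicago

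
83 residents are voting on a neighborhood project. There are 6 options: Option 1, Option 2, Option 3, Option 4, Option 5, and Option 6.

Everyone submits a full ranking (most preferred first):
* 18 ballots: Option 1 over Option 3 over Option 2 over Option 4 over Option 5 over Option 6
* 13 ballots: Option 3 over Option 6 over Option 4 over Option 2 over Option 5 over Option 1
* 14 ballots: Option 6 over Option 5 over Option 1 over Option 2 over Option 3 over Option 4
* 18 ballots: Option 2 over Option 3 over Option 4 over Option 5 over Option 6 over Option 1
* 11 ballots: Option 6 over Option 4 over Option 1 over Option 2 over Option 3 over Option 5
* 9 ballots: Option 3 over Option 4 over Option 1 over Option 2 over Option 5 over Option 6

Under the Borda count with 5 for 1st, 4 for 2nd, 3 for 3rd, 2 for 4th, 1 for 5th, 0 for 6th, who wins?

Option 3

Option 1: 18×5 + 13×0 + 14×3 + 18×0 + 11×3 + 9×3 = 192
Option 2: 18×3 + 13×2 + 14×2 + 18×5 + 11×2 + 9×2 = 238
Option 3: 18×4 + 13×5 + 14×1 + 18×4 + 11×1 + 9×5 = 279
Option 4: 18×2 + 13×3 + 14×0 + 18×3 + 11×4 + 9×4 = 209
Option 5: 18×1 + 13×1 + 14×4 + 18×2 + 11×0 + 9×1 = 132
Option 6: 18×0 + 13×4 + 14×5 + 18×1 + 11×5 + 9×0 = 195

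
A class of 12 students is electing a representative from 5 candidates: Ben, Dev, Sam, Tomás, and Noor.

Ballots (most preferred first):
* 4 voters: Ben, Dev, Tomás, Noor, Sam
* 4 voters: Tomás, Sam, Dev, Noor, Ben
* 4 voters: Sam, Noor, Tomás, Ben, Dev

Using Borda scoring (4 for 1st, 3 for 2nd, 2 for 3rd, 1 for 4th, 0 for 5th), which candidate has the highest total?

Tomás

Ben: 4×4 + 4×0 + 4×1 = 20
Dev: 4×3 + 4×2 + 4×0 = 20
Sam: 4×0 + 4×3 + 4×4 = 28
Tomás: 4×2 + 4×4 + 4×2 = 32
Noor: 4×1 + 4×1 + 4×3 = 20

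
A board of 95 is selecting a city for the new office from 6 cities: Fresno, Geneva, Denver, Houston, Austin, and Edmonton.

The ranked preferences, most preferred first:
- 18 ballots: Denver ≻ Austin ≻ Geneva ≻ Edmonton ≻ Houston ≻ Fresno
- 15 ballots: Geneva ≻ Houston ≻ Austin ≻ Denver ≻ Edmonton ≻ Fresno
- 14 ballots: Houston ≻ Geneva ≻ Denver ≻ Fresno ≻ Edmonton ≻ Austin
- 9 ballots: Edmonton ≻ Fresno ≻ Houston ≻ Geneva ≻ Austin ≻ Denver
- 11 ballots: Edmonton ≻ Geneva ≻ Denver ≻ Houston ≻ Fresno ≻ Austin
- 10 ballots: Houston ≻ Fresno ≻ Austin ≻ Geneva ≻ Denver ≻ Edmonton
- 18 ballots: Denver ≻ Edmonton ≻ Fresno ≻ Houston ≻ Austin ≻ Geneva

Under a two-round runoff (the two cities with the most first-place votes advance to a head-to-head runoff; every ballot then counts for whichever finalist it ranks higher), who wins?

Houston

Round 1 first-place votes: Fresno 0, Geneva 15, Denver 36, Houston 24, Austin 0, Edmonton 20. Denver and Houston advance.
Runoff: Denver is ranked above Houston on 47 ballots, Houston above Denver on 48.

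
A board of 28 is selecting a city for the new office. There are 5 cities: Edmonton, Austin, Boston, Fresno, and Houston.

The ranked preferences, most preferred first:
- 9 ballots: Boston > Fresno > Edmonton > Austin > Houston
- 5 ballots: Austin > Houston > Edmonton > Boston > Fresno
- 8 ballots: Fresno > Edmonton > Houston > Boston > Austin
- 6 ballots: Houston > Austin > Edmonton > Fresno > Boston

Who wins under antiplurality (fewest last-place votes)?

Edmonton

Last-place votes: Edmonton 0, Austin 8, Boston 6, Fresno 5, Houston 9.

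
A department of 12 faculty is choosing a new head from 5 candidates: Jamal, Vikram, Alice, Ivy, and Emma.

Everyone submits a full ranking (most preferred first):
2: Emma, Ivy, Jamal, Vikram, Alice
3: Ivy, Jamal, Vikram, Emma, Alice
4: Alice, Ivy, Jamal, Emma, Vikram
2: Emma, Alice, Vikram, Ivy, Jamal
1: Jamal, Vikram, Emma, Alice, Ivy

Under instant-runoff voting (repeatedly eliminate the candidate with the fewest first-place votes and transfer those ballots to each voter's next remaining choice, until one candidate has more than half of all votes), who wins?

Emma

Round 1: Jamal 1, Vikram 0, Alice 4, Ivy 3, Emma 4. Vikram eliminated.
Round 2: Jamal 1, Alice 4, Ivy 3, Emma 4. Jamal eliminated.
Round 3: Alice 4, Ivy 3, Emma 5. Ivy eliminated.
Round 4: Alice 4, Emma 8. Emma has a majority (≥7).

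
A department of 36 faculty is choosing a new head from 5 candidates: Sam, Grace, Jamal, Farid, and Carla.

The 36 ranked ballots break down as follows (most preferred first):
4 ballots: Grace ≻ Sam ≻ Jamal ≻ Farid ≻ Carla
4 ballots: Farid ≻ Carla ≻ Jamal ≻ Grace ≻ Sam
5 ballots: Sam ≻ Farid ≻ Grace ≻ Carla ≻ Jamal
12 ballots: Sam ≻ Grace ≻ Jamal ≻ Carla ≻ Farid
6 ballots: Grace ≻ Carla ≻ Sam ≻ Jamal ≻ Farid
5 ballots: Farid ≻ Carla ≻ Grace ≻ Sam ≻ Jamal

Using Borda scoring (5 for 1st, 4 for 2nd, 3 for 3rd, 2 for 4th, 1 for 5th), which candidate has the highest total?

Grace

Sam: 4×4 + 4×1 + 5×5 + 12×5 + 6×3 + 5×2 = 133
Grace: 4×5 + 4×2 + 5×3 + 12×4 + 6×5 + 5×3 = 136
Jamal: 4×3 + 4×3 + 5×1 + 12×3 + 6×2 + 5×1 = 82
Farid: 4×2 + 4×5 + 5×4 + 12×1 + 6×1 + 5×5 = 91
Carla: 4×1 + 4×4 + 5×2 + 12×2 + 6×4 + 5×4 = 98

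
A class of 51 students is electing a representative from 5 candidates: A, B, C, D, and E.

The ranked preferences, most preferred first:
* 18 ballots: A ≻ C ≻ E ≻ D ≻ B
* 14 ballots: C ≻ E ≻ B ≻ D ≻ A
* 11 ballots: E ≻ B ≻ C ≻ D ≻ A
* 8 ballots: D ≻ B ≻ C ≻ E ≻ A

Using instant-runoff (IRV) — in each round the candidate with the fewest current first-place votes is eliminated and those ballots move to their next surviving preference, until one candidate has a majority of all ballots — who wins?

C

Round 1: A 18, B 0, C 14, D 8, E 11. B eliminated.
Round 2: A 18, C 14, D 8, E 11. D eliminated.
Round 3: A 18, C 22, E 11. E eliminated.
Round 4: A 18, C 33. C has a majority (≥26).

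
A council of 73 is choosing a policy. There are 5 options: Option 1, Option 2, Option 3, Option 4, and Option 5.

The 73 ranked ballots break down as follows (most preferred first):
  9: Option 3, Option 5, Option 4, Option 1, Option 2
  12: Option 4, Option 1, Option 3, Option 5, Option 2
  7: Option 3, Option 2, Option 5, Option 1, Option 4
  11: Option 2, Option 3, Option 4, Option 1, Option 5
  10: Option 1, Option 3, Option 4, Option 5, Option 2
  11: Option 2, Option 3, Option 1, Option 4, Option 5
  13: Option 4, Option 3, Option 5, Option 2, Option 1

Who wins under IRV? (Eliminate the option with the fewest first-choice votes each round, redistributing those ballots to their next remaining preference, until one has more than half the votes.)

Round 1: Option 1 10, Option 2 22, Option 3 16, Option 4 25, Option 5 0. Option 5 eliminated.
Round 2: Option 1 10, Option 2 22, Option 3 16, Option 4 25. Option 1 eliminated.
Round 3: Option 2 22, Option 3 26, Option 4 25. Option 2 eliminated.
Round 4: Option 3 48, Option 4 25. Option 3 has a majority (≥37).

Option 3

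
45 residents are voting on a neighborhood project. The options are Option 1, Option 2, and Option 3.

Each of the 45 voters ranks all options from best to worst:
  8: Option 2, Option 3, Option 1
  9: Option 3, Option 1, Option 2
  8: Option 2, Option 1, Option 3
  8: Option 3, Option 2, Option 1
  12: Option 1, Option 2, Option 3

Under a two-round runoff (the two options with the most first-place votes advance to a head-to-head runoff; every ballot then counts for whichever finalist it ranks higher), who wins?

Round 1 first-place votes: Option 1 12, Option 2 16, Option 3 17. Option 3 and Option 2 advance.
Runoff: Option 3 is ranked above Option 2 on 17 ballots, Option 2 above Option 3 on 28.

Option 2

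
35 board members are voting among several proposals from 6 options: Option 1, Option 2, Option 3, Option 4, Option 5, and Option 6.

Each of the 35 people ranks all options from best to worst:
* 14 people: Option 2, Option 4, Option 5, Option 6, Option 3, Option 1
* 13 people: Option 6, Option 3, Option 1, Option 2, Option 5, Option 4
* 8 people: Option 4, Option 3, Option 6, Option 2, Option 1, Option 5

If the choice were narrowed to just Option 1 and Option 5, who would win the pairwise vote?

Option 1 is ranked above Option 5 on 21 ballots; Option 5 above Option 1 on 14.

Option 1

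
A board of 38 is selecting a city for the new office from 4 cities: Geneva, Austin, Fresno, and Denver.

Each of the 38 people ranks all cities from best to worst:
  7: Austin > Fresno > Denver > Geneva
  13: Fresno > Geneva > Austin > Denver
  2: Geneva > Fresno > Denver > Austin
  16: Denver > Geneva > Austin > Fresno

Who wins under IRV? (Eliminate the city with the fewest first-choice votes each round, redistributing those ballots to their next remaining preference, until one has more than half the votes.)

Fresno

Round 1: Geneva 2, Austin 7, Fresno 13, Denver 16. Geneva eliminated.
Round 2: Austin 7, Fresno 15, Denver 16. Austin eliminated.
Round 3: Fresno 22, Denver 16. Fresno has a majority (≥20).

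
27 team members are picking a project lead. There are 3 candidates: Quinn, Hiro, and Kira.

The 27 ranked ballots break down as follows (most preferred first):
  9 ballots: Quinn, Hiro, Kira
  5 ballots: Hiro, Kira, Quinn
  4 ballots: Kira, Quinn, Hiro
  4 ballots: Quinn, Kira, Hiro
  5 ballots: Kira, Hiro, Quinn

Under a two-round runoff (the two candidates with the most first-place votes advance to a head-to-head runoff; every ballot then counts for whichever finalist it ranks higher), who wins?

Round 1 first-place votes: Quinn 13, Hiro 5, Kira 9. Quinn and Kira advance.
Runoff: Quinn is ranked above Kira on 13 ballots, Kira above Quinn on 14.

Kira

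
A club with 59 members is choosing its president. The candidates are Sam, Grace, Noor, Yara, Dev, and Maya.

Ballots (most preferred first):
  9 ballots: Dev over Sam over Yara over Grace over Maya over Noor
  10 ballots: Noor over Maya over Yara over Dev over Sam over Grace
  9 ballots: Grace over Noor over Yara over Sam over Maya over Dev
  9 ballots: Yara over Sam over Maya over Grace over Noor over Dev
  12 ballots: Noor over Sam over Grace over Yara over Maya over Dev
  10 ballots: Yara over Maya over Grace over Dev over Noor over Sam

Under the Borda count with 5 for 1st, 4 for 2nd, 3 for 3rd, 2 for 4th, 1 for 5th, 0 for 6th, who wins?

Sam: 9×4 + 10×1 + 9×2 + 9×4 + 12×4 + 10×0 = 148
Grace: 9×2 + 10×0 + 9×5 + 9×2 + 12×3 + 10×3 = 147
Noor: 9×0 + 10×5 + 9×4 + 9×1 + 12×5 + 10×1 = 165
Yara: 9×3 + 10×3 + 9×3 + 9×5 + 12×2 + 10×5 = 203
Dev: 9×5 + 10×2 + 9×0 + 9×0 + 12×0 + 10×2 = 85
Maya: 9×1 + 10×4 + 9×1 + 9×3 + 12×1 + 10×4 = 137

Yara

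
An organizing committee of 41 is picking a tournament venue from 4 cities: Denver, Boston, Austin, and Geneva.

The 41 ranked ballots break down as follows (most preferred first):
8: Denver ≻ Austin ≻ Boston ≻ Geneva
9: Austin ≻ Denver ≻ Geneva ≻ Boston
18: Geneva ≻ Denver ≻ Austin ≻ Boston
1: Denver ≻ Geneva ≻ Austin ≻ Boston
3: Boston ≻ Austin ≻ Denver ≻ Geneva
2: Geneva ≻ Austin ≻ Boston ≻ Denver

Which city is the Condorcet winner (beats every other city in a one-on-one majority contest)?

Denver vs Boston: 36–5
Denver vs Austin: 27–14
Denver vs Geneva: 21–20
Denver beats every other city.

Denver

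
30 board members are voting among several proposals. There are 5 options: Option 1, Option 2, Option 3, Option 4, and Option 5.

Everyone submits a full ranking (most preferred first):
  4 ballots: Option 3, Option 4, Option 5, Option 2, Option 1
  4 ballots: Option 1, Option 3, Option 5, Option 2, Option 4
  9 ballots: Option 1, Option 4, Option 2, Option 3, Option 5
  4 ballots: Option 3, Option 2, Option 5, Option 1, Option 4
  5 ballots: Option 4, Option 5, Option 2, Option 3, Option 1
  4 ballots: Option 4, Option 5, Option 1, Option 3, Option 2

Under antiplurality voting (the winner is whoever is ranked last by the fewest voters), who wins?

Option 3

Last-place votes: Option 1 9, Option 2 4, Option 3 0, Option 4 8, Option 5 9.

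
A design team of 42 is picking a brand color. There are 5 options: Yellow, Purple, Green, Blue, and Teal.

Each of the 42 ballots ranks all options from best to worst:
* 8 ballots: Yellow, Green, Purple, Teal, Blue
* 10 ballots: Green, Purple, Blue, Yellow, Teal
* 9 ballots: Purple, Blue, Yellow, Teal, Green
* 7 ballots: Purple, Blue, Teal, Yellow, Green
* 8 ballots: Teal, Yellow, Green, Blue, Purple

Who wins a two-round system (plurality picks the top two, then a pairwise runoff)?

Round 1 first-place votes: Yellow 8, Purple 16, Green 10, Blue 0, Teal 8. Purple and Green advance.
Runoff: Purple is ranked above Green on 16 ballots, Green above Purple on 26.

Green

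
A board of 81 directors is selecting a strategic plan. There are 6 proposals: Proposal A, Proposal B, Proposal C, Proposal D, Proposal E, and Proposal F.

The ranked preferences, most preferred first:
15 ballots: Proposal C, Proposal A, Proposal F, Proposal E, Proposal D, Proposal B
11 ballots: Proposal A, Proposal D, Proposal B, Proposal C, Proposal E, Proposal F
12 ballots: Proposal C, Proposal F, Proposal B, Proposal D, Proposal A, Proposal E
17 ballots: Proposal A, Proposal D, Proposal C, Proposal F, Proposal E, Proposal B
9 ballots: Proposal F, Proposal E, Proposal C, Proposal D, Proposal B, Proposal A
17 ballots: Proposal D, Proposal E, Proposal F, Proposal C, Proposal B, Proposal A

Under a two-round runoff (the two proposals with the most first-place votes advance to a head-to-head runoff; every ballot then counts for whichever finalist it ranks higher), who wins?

Round 1 first-place votes: Proposal A 28, Proposal B 0, Proposal C 27, Proposal D 17, Proposal E 0, Proposal F 9. Proposal A and Proposal C advance.
Runoff: Proposal A is ranked above Proposal C on 28 ballots, Proposal C above Proposal A on 53.

Proposal C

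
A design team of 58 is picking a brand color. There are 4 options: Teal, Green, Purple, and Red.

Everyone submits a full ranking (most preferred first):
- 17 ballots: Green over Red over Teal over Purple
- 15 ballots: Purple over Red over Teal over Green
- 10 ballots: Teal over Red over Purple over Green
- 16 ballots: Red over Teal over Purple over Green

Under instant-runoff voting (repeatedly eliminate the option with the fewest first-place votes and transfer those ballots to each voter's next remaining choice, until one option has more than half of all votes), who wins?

Round 1: Teal 10, Green 17, Purple 15, Red 16. Teal eliminated.
Round 2: Green 17, Purple 15, Red 26. Purple eliminated.
Round 3: Green 17, Red 41. Red has a majority (≥30).

Red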